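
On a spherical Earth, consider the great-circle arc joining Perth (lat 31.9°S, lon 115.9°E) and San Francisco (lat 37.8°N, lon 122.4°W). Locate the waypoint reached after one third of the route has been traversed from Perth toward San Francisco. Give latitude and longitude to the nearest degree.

Write both endpoints as unit vectors p₁, p₂ with components (cos φ cos λ, cos φ sin λ, sin φ).
The central angle between the endpoints is δ = arccos(p₁·p₂) ≈ 2.314 rad (132.6°).
Interpolate at f = 1/3 with slerp weights a = sin((1−f)δ)/sin δ ≈ 1.357, b = sin(fδ)/sin δ ≈ 0.946.
p = a·p₁ + b·p₂ ≈ (-0.904, 0.405, -0.137); φ = arcsin(p_z) ≈ -7.88°, λ = atan2(p_y, p_x) ≈ 155.86°.

≈ lat 8°S, lon 156°E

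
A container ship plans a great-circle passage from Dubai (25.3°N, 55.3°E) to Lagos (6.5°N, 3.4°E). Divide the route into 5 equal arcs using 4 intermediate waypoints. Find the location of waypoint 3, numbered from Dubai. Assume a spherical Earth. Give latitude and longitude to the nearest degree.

≈ 16°N, 23°E

From cos δ = sin φ₁ sin φ₂ + cos φ₁ cos φ₂ cos Δλ, the central angle is δ ≈ 0.924 rad (52.9°).
Interpolate at f = 3/5 with slerp weights a = sin((1−f)δ)/sin δ ≈ 0.453, b = sin(fδ)/sin δ ≈ 0.660.
p = a·p₁ + b·p₂ ≈ (0.887, 0.375, 0.268); φ = arcsin(p_z) ≈ 15.55°, λ = atan2(p_y, p_x) ≈ 22.93°.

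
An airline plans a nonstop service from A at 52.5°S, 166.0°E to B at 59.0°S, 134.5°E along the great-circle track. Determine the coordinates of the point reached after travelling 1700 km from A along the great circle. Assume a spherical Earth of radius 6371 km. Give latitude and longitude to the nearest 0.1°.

Convert each endpoint to a unit vector on the sphere (x = cos φ cos λ, y = cos φ sin λ, z = sin φ).
The central angle between the endpoints is δ = arccos(p₁·p₂) ≈ 0.326 rad (18.7°). The total great-circle distance is δ·R ≈ 0.326 × 6371 ≈ 2076 km, so the target fraction is f = 1700/2076 ≈ 0.819.
Interpolate at f ≈ 0.819 with slerp weights a = sin((1−f)δ)/sin δ ≈ 0.184, b = sin(fδ)/sin δ ≈ 0.824.
p = a·p₁ + b·p₂ ≈ (-0.406, 0.330, -0.852); φ = arcsin(p_z) ≈ -58.45°, λ = atan2(p_y, p_x) ≈ 140.93°.

≈ 58.5°S, 140.9°E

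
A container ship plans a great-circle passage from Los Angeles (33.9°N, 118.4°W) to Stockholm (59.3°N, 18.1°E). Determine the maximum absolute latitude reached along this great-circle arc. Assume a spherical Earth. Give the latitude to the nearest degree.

The great circle lies in the plane with unit normal n̂ = (p₁ × p₂)/|p₁ × p₂|.
Here n̂_z ≈ +0.296; the vertex latitude is φ_max = arccos|n̂_z| ≈ 72.8°.
Check via Clairaut: cos φ_max = |cos φ₁| · sin C = cos(33.9°)·sin(20.9°) ≈ 0.296, again giving ≈ 72.8°.

≈ 73°N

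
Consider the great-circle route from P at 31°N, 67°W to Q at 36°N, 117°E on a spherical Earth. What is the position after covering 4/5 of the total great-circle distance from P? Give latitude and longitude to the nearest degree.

Write both endpoints as unit vectors p₁, p₂ with components (cos φ cos λ, cos φ sin λ, sin φ).
The central angle between the endpoints is δ = arccos(p₁·p₂) ≈ 1.970 rad (112.9°).
Interpolate at f = 4/5 with slerp weights a = sin((1−f)δ)/sin δ ≈ 0.417, b = sin(fδ)/sin δ ≈ 1.086.
p = a·p₁ + b·p₂ ≈ (-0.259, 0.454, 0.853); φ = arcsin(p_z) ≈ 58.51°, λ = atan2(p_y, p_x) ≈ 119.73°.

≈ 59°N, 120°E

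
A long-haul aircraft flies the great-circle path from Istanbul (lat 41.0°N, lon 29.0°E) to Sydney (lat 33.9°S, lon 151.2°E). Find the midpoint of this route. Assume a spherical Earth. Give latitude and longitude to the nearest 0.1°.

≈ lat 7.3°N, lon 95.0°E

The haversine formula gives a central angle δ ≈ 2.346 rad (134.4°) between the endpoints.
Interpolate at f = 1/2 with slerp weights a = sin((1−f)δ)/sin δ ≈ 1.290, b = sin(fδ)/sin δ ≈ 1.290.
p = a·p₁ + b·p₂ ≈ (-0.087, 0.988, 0.127); φ = arcsin(p_z) ≈ 7.29°, λ = atan2(p_y, p_x) ≈ 95.02°.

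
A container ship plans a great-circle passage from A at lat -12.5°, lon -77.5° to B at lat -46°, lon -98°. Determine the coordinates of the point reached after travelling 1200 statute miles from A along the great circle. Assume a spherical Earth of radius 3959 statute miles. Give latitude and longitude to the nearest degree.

≈ lat -28°, lon -85°

From cos δ = sin φ₁ sin φ₂ + cos φ₁ cos φ₂ cos Δλ, the central angle is δ ≈ 0.658 rad (37.7°). The total great-circle distance is δ·R ≈ 0.658 × 3959 ≈ 2607 mi, so the target fraction is f = 1200/2607 ≈ 0.460.
Interpolate at f ≈ 0.460 with slerp weights a = sin((1−f)δ)/sin δ ≈ 0.569, b = sin(fδ)/sin δ ≈ 0.488.
p = a·p₁ + b·p₂ ≈ (0.073, -0.878, -0.474); φ = arcsin(p_z) ≈ -28.29°, λ = atan2(p_y, p_x) ≈ -85.25°.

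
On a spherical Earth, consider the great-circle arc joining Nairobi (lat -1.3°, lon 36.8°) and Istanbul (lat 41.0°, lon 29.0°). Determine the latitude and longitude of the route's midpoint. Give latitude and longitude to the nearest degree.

≈ lat 20°, lon 33°

Convert each endpoint to a unit vector on the sphere (x = cos φ cos λ, y = cos φ sin λ, z = sin φ).
The central angle between the endpoints is δ = arccos(p₁·p₂) ≈ 0.749 rad (42.9°).
Interpolate at f = 1/2 with slerp weights a = sin((1−f)δ)/sin δ ≈ 0.537, b = sin(fδ)/sin δ ≈ 0.537.
p = a·p₁ + b·p₂ ≈ (0.785, 0.518, 0.340); φ = arcsin(p_z) ≈ 19.89°, λ = atan2(p_y, p_x) ≈ 33.45°.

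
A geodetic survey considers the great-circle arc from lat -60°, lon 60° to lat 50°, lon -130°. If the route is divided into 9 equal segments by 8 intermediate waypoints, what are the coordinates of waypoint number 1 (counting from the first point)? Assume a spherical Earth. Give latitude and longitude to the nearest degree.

≈ lat -72°, lon 96°

Convert each endpoint to a unit vector on the sphere (x = cos φ cos λ, y = cos φ sin λ, z = sin φ).
The central angle between the endpoints is δ = arccos(p₁·p₂) ≈ 2.941 rad (168.5°).
Interpolate at f = 1/9 with slerp weights a = sin((1−f)δ)/sin δ ≈ 2.525, b = sin(fδ)/sin δ ≈ 1.610.
p = a·p₁ + b·p₂ ≈ (-0.034, 0.300, -0.953); φ = arcsin(p_z) ≈ -72.40°, λ = atan2(p_y, p_x) ≈ 96.46°.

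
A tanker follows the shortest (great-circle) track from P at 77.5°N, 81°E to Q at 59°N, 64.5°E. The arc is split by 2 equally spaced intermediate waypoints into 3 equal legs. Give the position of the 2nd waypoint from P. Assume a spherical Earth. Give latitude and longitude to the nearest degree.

≈ 65°N, 67°E

Convert each endpoint to a unit vector on the sphere (x = cos φ cos λ, y = cos φ sin λ, z = sin φ).
The central angle between the endpoints is δ = arccos(p₁·p₂) ≈ 0.337 rad (19.3°).
Interpolate at f = 2/3 with slerp weights a = sin((1−f)δ)/sin δ ≈ 0.339, b = sin(fδ)/sin δ ≈ 0.674.
p = a·p₁ + b·p₂ ≈ (0.161, 0.386, 0.909); φ = arcsin(p_z) ≈ 65.30°, λ = atan2(p_y, p_x) ≈ 67.36°.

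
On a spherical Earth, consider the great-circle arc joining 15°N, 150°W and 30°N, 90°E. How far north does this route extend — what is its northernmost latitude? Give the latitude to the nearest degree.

≈ 41°N

The great circle lies in the plane with unit normal n̂ = (p₁ × p₂)/|p₁ × p₂|.
Here n̂_z ≈ -0.757; the vertex latitude is φ_max = arccos|n̂_z| ≈ 40.8°.
Check via Clairaut: cos φ_max = |cos φ₁| · sin C = cos(15.0°)·sin(51.6°) ≈ 0.757, again giving ≈ 40.8°.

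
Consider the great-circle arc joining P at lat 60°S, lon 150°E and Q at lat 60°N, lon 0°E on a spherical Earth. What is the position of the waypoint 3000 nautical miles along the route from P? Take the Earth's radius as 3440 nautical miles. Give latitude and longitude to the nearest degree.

≈ lat 28°S, lon 92°E

Convert each endpoint to a unit vector on the sphere (x = cos φ cos λ, y = cos φ sin λ, z = sin φ).
The central angle between the endpoints is δ = arccos(p₁·p₂) ≈ 2.882 rad (165.1°). The total great-circle distance is δ·R ≈ 2.882 × 3440 ≈ 9914 nmi, so the target fraction is f = 3000/9914 ≈ 0.303.
Interpolate at f ≈ 0.303 with slerp weights a = sin((1−f)δ)/sin δ ≈ 3.527, b = sin(fδ)/sin δ ≈ 2.983.
p = a·p₁ + b·p₂ ≈ (-0.035, 0.882, -0.471); φ = arcsin(p_z) ≈ -28.07°, λ = atan2(p_y, p_x) ≈ 92.30°.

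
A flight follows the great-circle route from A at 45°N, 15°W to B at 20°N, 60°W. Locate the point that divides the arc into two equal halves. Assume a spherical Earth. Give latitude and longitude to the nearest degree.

≈ 35°N, 41°W

Convert each endpoint to a unit vector on the sphere (x = cos φ cos λ, y = cos φ sin λ, z = sin φ).
The central angle between the endpoints is δ = arccos(p₁·p₂) ≈ 0.779 rad (44.6°).
Interpolate at f = 1/2 with slerp weights a = sin((1−f)δ)/sin δ ≈ 0.540, b = sin(fδ)/sin δ ≈ 0.540.
p = a·p₁ + b·p₂ ≈ (0.623, -0.539, 0.567); φ = arcsin(p_z) ≈ 34.54°, λ = atan2(p_y, p_x) ≈ -40.85°.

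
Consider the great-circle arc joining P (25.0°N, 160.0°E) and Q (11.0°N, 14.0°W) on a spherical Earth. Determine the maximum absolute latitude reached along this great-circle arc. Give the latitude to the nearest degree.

≈ 81°N

The great circle lies in the plane with unit normal n̂ = (p₁ × p₂)/|p₁ × p₂|.
Here n̂_z ≈ -0.156; the vertex latitude is φ_max = arccos|n̂_z| ≈ 81.0°.
Check via Clairaut: cos φ_max = |cos φ₁| · sin C = cos(25.0°)·sin(9.9°) ≈ 0.156, again giving ≈ 81.0°.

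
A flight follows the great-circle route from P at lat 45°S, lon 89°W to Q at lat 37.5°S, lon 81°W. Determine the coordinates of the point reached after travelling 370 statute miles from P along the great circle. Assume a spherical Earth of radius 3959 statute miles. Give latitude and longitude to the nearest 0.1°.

≈ lat 40.9°S, lon 84.3°W

Convert each endpoint to a unit vector on the sphere (x = cos φ cos λ, y = cos φ sin λ, z = sin φ).
The central angle between the endpoints is δ = arccos(p₁·p₂) ≈ 0.168 rad (9.6°). The total great-circle distance is δ·R ≈ 0.168 × 3959 ≈ 664 mi, so the target fraction is f = 370/664 ≈ 0.558.
Interpolate at f ≈ 0.558 with slerp weights a = sin((1−f)δ)/sin δ ≈ 0.444, b = sin(fδ)/sin δ ≈ 0.559.
p = a·p₁ + b·p₂ ≈ (0.075, -0.752, -0.655); φ = arcsin(p_z) ≈ -40.89°, λ = atan2(p_y, p_x) ≈ -84.31°.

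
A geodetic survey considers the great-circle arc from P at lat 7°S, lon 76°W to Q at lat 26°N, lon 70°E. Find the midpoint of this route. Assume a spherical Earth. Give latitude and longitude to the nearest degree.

Write both endpoints as unit vectors p₁, p₂ with components (cos φ cos λ, cos φ sin λ, sin φ).
The central angle between the endpoints is δ = arccos(p₁·p₂) ≈ 2.487 rad (142.5°).
Interpolate at f = 1/2 with slerp weights a = sin((1−f)δ)/sin δ ≈ 1.554, b = sin(fδ)/sin δ ≈ 1.554.
p = a·p₁ + b·p₂ ≈ (0.851, -0.184, 0.492); φ = arcsin(p_z) ≈ 29.47°, λ = atan2(p_y, p_x) ≈ -12.21°.

≈ lat 29°N, lon 12°W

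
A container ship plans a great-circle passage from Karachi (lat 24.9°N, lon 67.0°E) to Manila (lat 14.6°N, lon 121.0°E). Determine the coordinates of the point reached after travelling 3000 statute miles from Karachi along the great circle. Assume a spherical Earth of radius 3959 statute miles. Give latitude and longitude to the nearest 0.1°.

Write both endpoints as unit vectors p₁, p₂ with components (cos φ cos λ, cos φ sin λ, sin φ).
The central angle between the endpoints is δ = arccos(p₁·p₂) ≈ 0.899 rad (51.5°). The total great-circle distance is δ·R ≈ 0.899 × 3959 ≈ 3561 mi, so the target fraction is f = 3000/3561 ≈ 0.843.
Interpolate at f ≈ 0.843 with slerp weights a = sin((1−f)δ)/sin δ ≈ 0.180, b = sin(fδ)/sin δ ≈ 0.878.
p = a·p₁ + b·p₂ ≈ (-0.374, 0.879, 0.297); φ = arcsin(p_z) ≈ 17.29°, λ = atan2(p_y, p_x) ≈ 113.03°.

≈ lat 17.3°N, lon 113.0°E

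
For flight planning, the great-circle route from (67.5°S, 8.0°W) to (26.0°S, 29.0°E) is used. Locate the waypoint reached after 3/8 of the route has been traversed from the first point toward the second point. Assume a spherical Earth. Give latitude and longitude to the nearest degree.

Convert each endpoint to a unit vector on the sphere (x = cos φ cos λ, y = cos φ sin λ, z = sin φ).
The central angle between the endpoints is δ = arccos(p₁·p₂) ≈ 0.823 rad (47.2°).
Interpolate at f = 3/8 with slerp weights a = sin((1−f)δ)/sin δ ≈ 0.671, b = sin(fδ)/sin δ ≈ 0.414.
p = a·p₁ + b·p₂ ≈ (0.580, 0.145, -0.802); φ = arcsin(p_z) ≈ -53.29°, λ = atan2(p_y, p_x) ≈ 14.02°.

≈ (53°S, 14°E)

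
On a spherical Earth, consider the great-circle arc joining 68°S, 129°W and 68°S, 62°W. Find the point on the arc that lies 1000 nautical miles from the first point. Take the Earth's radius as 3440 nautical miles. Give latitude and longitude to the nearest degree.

≈ 71°S, 81°W

Convert each endpoint to a unit vector on the sphere (x = cos φ cos λ, y = cos φ sin λ, z = sin φ).
The central angle between the endpoints is δ = arccos(p₁·p₂) ≈ 0.417 rad (23.9°). The total great-circle distance is δ·R ≈ 0.417 × 3440 ≈ 1433 nmi, so the target fraction is f = 1000/1433 ≈ 0.698.
Interpolate at f ≈ 0.698 with slerp weights a = sin((1−f)δ)/sin δ ≈ 0.310, b = sin(fδ)/sin δ ≈ 0.708.
p = a·p₁ + b·p₂ ≈ (0.051, -0.325, -0.944); φ = arcsin(p_z) ≈ -70.81°, λ = atan2(p_y, p_x) ≈ -80.99°.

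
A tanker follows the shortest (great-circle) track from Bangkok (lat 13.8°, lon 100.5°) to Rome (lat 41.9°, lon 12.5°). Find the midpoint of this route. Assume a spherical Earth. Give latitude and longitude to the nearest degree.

From cos δ = sin φ₁ sin φ₂ + cos φ₁ cos φ₂ cos Δλ, the central angle is δ ≈ 1.385 rad (79.4°).
Interpolate at f = 1/2 with slerp weights a = sin((1−f)δ)/sin δ ≈ 0.650, b = sin(fδ)/sin δ ≈ 0.650.
p = a·p₁ + b·p₂ ≈ (0.357, 0.725, 0.589); φ = arcsin(p_z) ≈ 36.08°, λ = atan2(p_y, p_x) ≈ 63.78°.

≈ lat 36°, lon 64°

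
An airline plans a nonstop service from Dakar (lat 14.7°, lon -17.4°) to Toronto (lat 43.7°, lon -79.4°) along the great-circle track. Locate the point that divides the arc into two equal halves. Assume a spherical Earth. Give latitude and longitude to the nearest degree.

Convert each endpoint to a unit vector on the sphere (x = cos φ cos λ, y = cos φ sin λ, z = sin φ).
The central angle between the endpoints is δ = arccos(p₁·p₂) ≈ 1.043 rad (59.8°).
Interpolate at f = 1/2 with slerp weights a = sin((1−f)δ)/sin δ ≈ 0.577, b = sin(fδ)/sin δ ≈ 0.577.
p = a·p₁ + b·p₂ ≈ (0.609, -0.577, 0.545); φ = arcsin(p_z) ≈ 33.01°, λ = atan2(p_y, p_x) ≈ -43.44°.

≈ lat 33°, lon -43°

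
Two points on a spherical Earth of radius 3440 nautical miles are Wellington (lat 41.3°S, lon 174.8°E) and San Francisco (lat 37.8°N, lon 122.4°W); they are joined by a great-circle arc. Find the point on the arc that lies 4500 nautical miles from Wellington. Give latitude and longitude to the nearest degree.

Convert each endpoint to a unit vector on the sphere (x = cos φ cos λ, y = cos φ sin λ, z = sin φ).
The central angle between the endpoints is δ = arccos(p₁·p₂) ≈ 1.704 rad (97.7°). The total great-circle distance is δ·R ≈ 1.704 × 3440 ≈ 5863 nmi, so the target fraction is f = 4500/5863 ≈ 0.768.
Interpolate at f ≈ 0.768 with slerp weights a = sin((1−f)δ)/sin δ ≈ 0.389, b = sin(fδ)/sin δ ≈ 0.974.
p = a·p₁ + b·p₂ ≈ (-0.704, -0.624, 0.340); φ = arcsin(p_z) ≈ 19.89°, λ = atan2(p_y, p_x) ≈ -138.46°.

≈ lat 20°N, lon 138°W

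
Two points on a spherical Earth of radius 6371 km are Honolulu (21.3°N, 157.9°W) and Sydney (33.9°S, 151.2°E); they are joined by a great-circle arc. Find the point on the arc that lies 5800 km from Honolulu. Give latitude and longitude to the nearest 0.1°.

≈ 18.8°S, 168.0°E

Convert each endpoint to a unit vector on the sphere (x = cos φ cos λ, y = cos φ sin λ, z = sin φ).
The central angle between the endpoints is δ = arccos(p₁·p₂) ≈ 1.282 rad (73.4°). The total great-circle distance is δ·R ≈ 1.282 × 6371 ≈ 8166 km, so the target fraction is f = 5800/8166 ≈ 0.710.
Interpolate at f ≈ 0.710 with slerp weights a = sin((1−f)δ)/sin δ ≈ 0.379, b = sin(fδ)/sin δ ≈ 0.824.
p = a·p₁ + b·p₂ ≈ (-0.926, 0.197, -0.322); φ = arcsin(p_z) ≈ -18.79°, λ = atan2(p_y, p_x) ≈ 168.00°.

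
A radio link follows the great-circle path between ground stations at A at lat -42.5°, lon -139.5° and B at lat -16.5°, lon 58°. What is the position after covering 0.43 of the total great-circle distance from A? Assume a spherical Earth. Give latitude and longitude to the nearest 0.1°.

Convert each endpoint to a unit vector on the sphere (x = cos φ cos λ, y = cos φ sin λ, z = sin φ).
The central angle between the endpoints is δ = arccos(p₁·p₂) ≈ 2.074 rad (118.8°).
Interpolate at f = 0.43 with slerp weights a = sin((1−f)δ)/sin δ ≈ 1.056, b = sin(fδ)/sin δ ≈ 0.888.
p = a·p₁ + b·p₂ ≈ (-0.141, 0.217, -0.966); φ = arcsin(p_z) ≈ -75.03°, λ = atan2(p_y, p_x) ≈ 123.05°.

≈ lat -75.0°, lon 123.1°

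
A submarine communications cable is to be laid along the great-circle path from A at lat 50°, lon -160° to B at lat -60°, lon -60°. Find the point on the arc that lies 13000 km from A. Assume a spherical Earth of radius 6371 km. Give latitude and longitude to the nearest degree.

Convert each endpoint to a unit vector on the sphere (x = cos φ cos λ, y = cos φ sin λ, z = sin φ).
The central angle between the endpoints is δ = arccos(p₁·p₂) ≈ 2.373 rad (136.0°). The total great-circle distance is δ·R ≈ 2.373 × 6371 ≈ 15121 km, so the target fraction is f = 13000/15121 ≈ 0.860.
Interpolate at f ≈ 0.860 with slerp weights a = sin((1−f)δ)/sin δ ≈ 0.470, b = sin(fδ)/sin δ ≈ 1.283.
p = a·p₁ + b·p₂ ≈ (0.037, -0.659, -0.751); φ = arcsin(p_z) ≈ -48.69°, λ = atan2(p_y, p_x) ≈ -86.81°.

≈ lat -49°, lon -87°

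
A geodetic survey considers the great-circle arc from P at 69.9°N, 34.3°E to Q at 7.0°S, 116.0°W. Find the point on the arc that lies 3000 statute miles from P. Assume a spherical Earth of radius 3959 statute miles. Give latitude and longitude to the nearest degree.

Write both endpoints as unit vectors p₁, p₂ with components (cos φ cos λ, cos φ sin λ, sin φ).
The central angle between the endpoints is δ = arccos(p₁·p₂) ≈ 1.994 rad (114.3°). The total great-circle distance is δ·R ≈ 1.994 × 3959 ≈ 7894 mi, so the target fraction is f = 3000/7894 ≈ 0.380.
Interpolate at f ≈ 0.380 with slerp weights a = sin((1−f)δ)/sin δ ≈ 1.036, b = sin(fδ)/sin δ ≈ 0.754.
p = a·p₁ + b·p₂ ≈ (-0.034, -0.472, 0.881); φ = arcsin(p_z) ≈ 61.77°, λ = atan2(p_y, p_x) ≈ -94.11°.

≈ 62°N, 94°W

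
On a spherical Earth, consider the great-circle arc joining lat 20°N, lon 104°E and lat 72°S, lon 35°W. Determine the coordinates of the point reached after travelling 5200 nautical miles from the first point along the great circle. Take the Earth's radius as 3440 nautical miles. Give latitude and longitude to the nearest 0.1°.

≈ lat 62.9°S, lon 72.1°E

From cos δ = sin φ₁ sin φ₂ + cos φ₁ cos φ₂ cos Δλ, the central angle is δ ≈ 2.147 rad (123.0°). The total great-circle distance is δ·R ≈ 2.147 × 3440 ≈ 7384 nmi, so the target fraction is f = 5200/7384 ≈ 0.704.
Interpolate at f ≈ 0.704 with slerp weights a = sin((1−f)δ)/sin δ ≈ 0.707, b = sin(fδ)/sin δ ≈ 1.190.
p = a·p₁ + b·p₂ ≈ (0.141, 0.434, -0.890); φ = arcsin(p_z) ≈ -62.87°, λ = atan2(p_y, p_x) ≈ 72.05°.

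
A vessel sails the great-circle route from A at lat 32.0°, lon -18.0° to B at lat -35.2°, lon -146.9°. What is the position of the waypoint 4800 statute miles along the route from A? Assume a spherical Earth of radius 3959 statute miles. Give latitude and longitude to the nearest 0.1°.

≈ lat -4.0°, lon -80.7°

Convert each endpoint to a unit vector on the sphere (x = cos φ cos λ, y = cos φ sin λ, z = sin φ).
The central angle between the endpoints is δ = arccos(p₁·p₂) ≈ 2.405 rad (137.8°). The total great-circle distance is δ·R ≈ 2.405 × 3959 ≈ 9521 mi, so the target fraction is f = 4800/9521 ≈ 0.504.
Interpolate at f ≈ 0.504 with slerp weights a = sin((1−f)δ)/sin δ ≈ 1.383, b = sin(fδ)/sin δ ≈ 1.394.
p = a·p₁ + b·p₂ ≈ (0.161, -0.984, -0.071); φ = arcsin(p_z) ≈ -4.04°, λ = atan2(p_y, p_x) ≈ -80.69°.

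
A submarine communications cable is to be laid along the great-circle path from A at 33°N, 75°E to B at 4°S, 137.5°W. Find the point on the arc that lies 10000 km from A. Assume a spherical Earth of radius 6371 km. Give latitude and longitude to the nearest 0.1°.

≈ 30.1°N, 173.0°W

The haversine formula gives a central angle δ ≈ 2.409 rad (138.0°) between the endpoints. The total great-circle distance is δ·R ≈ 2.409 × 6371 ≈ 15349 km, so the target fraction is f = 10000/15349 ≈ 0.651.
Interpolate at f ≈ 0.651 with slerp weights a = sin((1−f)δ)/sin δ ≈ 1.113, b = sin(fδ)/sin δ ≈ 1.496.
p = a·p₁ + b·p₂ ≈ (-0.858, -0.106, 0.502); φ = arcsin(p_z) ≈ 30.13°, λ = atan2(p_y, p_x) ≈ -172.96°.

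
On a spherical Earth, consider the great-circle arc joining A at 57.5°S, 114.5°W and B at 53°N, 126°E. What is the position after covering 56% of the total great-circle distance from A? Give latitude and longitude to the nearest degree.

≈ 3°N, 176°E

Write both endpoints as unit vectors p₁, p₂ with components (cos φ cos λ, cos φ sin λ, sin φ).
The central angle between the endpoints is δ = arccos(p₁·p₂) ≈ 2.555 rad (146.4°).
Interpolate at f = 0.56 with slerp weights a = sin((1−f)δ)/sin δ ≈ 1.629, b = sin(fδ)/sin δ ≈ 1.789.
p = a·p₁ + b·p₂ ≈ (-0.996, 0.074, 0.054); φ = arcsin(p_z) ≈ 3.12°, λ = atan2(p_y, p_x) ≈ 175.73°.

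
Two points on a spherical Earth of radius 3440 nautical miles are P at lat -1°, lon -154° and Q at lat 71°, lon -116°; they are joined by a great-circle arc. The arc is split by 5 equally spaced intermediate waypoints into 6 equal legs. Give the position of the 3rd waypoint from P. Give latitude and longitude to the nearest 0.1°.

Write both endpoints as unit vectors p₁, p₂ with components (cos φ cos λ, cos φ sin λ, sin φ).
The central angle between the endpoints is δ = arccos(p₁·p₂) ≈ 1.328 rad (76.1°).
Interpolate at f = 3/6 with slerp weights a = sin((1−f)δ)/sin δ ≈ 0.635, b = sin(fδ)/sin δ ≈ 0.635.
p = a·p₁ + b·p₂ ≈ (-0.661, -0.464, 0.589); φ = arcsin(p_z) ≈ 36.11°, λ = atan2(p_y, p_x) ≈ -144.94°.

≈ lat 36.1°, lon -144.9°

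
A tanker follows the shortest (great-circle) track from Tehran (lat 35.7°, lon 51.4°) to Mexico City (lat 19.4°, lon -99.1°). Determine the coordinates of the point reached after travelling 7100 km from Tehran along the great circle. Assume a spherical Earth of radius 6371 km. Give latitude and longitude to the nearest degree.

Write both endpoints as unit vectors p₁, p₂ with components (cos φ cos λ, cos φ sin λ, sin φ).
The central angle between the endpoints is δ = arccos(p₁·p₂) ≈ 2.063 rad (118.2°). The total great-circle distance is δ·R ≈ 2.063 × 6371 ≈ 13145 km, so the target fraction is f = 7100/13145 ≈ 0.540.
Interpolate at f ≈ 0.540 with slerp weights a = sin((1−f)δ)/sin δ ≈ 0.922, b = sin(fδ)/sin δ ≈ 1.019.
p = a·p₁ + b·p₂ ≈ (0.315, -0.363, 0.877); φ = arcsin(p_z) ≈ 61.24°, λ = atan2(p_y, p_x) ≈ -49.05°.

≈ lat 61°, lon -49°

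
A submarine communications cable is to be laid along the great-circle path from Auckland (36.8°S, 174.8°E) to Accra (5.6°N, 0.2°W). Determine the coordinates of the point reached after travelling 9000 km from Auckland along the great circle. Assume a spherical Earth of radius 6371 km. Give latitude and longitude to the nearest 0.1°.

Convert each endpoint to a unit vector on the sphere (x = cos φ cos λ, y = cos φ sin λ, z = sin φ).
The central angle between the endpoints is δ = arccos(p₁·p₂) ≈ 2.591 rad (148.5°). The total great-circle distance is δ·R ≈ 2.591 × 6371 ≈ 16509 km, so the target fraction is f = 9000/16509 ≈ 0.545.
Interpolate at f ≈ 0.545 with slerp weights a = sin((1−f)δ)/sin δ ≈ 1.767, b = sin(fδ)/sin δ ≈ 1.888.
p = a·p₁ + b·p₂ ≈ (0.470, 0.122, -0.874); φ = arcsin(p_z) ≈ -60.94°, λ = atan2(p_y, p_x) ≈ 14.51°.

≈ 60.9°S, 14.5°E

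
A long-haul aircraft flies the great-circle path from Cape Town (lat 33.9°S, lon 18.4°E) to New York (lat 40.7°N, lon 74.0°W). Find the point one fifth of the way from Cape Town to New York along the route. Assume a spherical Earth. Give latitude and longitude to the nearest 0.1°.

Write both endpoints as unit vectors p₁, p₂ with components (cos φ cos λ, cos φ sin λ, sin φ).
The central angle between the endpoints is δ = arccos(p₁·p₂) ≈ 1.971 rad (113.0°).
Interpolate at f = 1/5 with slerp weights a = sin((1−f)δ)/sin δ ≈ 1.086, b = sin(fδ)/sin δ ≈ 0.417.
p = a·p₁ + b·p₂ ≈ (0.942, -0.020, -0.334); φ = arcsin(p_z) ≈ -19.49°, λ = atan2(p_y, p_x) ≈ -1.19°.

≈ lat 19.5°S, lon 1.2°W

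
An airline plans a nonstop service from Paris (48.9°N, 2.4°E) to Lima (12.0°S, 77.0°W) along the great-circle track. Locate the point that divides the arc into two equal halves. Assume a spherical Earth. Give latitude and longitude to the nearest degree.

Convert each endpoint to a unit vector on the sphere (x = cos φ cos λ, y = cos φ sin λ, z = sin φ).
The central angle between the endpoints is δ = arccos(p₁·p₂) ≈ 1.609 rad (92.2°).
Interpolate at f = 1/2 with slerp weights a = sin((1−f)δ)/sin δ ≈ 0.721, b = sin(fδ)/sin δ ≈ 0.721.
p = a·p₁ + b·p₂ ≈ (0.632, -0.667, 0.393); φ = arcsin(p_z) ≈ 23.17°, λ = atan2(p_y, p_x) ≈ -46.55°.

≈ 23°N, 47°W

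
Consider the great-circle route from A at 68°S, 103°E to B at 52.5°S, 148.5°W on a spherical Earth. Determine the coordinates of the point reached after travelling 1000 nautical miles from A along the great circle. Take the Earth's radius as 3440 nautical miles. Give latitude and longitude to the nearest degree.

≈ 73°S, 152°E

The haversine formula gives a central angle δ ≈ 0.846 rad (48.5°) between the endpoints. The total great-circle distance is δ·R ≈ 0.846 × 3440 ≈ 2909 nmi, so the target fraction is f = 1000/2909 ≈ 0.344.
Interpolate at f ≈ 0.344 with slerp weights a = sin((1−f)δ)/sin δ ≈ 0.704, b = sin(fδ)/sin δ ≈ 0.383.
p = a·p₁ + b·p₂ ≈ (-0.258, 0.135, -0.957); φ = arcsin(p_z) ≈ -73.06°, λ = atan2(p_y, p_x) ≈ 152.36°.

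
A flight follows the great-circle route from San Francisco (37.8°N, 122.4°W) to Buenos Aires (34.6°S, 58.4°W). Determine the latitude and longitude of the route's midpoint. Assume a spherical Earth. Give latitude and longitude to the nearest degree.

≈ 2°N, 90°W

The haversine formula gives a central angle δ ≈ 1.634 rad (93.6°) between the endpoints.
Interpolate at f = 1/2 with slerp weights a = sin((1−f)δ)/sin δ ≈ 0.730, b = sin(fδ)/sin δ ≈ 0.730.
p = a·p₁ + b·p₂ ≈ (0.006, -0.999, 0.033); φ = arcsin(p_z) ≈ 1.89°, λ = atan2(p_y, p_x) ≈ -89.67°.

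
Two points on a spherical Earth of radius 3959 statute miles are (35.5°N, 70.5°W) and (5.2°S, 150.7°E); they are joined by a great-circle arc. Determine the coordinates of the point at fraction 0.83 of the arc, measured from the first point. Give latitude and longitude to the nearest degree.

≈ (10°N, 167°E)

Write both endpoints as unit vectors p₁, p₂ with components (cos φ cos λ, cos φ sin λ, sin φ).
The central angle between the endpoints is δ = arccos(p₁·p₂) ≈ 2.295 rad (131.5°).
Interpolate at f = 0.83 with slerp weights a = sin((1−f)δ)/sin δ ≈ 0.508, b = sin(fδ)/sin δ ≈ 1.261.
p = a·p₁ + b·p₂ ≈ (-0.957, 0.225, 0.181); φ = arcsin(p_z) ≈ 10.40°, λ = atan2(p_y, p_x) ≈ 166.78°.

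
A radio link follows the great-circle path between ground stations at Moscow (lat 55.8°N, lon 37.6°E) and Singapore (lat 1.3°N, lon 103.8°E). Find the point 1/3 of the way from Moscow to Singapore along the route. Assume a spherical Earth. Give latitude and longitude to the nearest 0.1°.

≈ lat 42.0°N, lon 70.4°E

The haversine formula gives a central angle δ ≈ 1.323 rad (75.8°) between the endpoints.
Interpolate at f = 1/3 with slerp weights a = sin((1−f)δ)/sin δ ≈ 0.796, b = sin(fδ)/sin δ ≈ 0.440.
p = a·p₁ + b·p₂ ≈ (0.250, 0.701, 0.669); φ = arcsin(p_z) ≈ 41.96°, λ = atan2(p_y, p_x) ≈ 70.39°.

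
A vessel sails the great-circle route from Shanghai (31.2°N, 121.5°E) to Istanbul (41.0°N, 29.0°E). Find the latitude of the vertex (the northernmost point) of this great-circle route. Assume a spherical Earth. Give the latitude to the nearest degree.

≈ 47°N

The great circle lies in the plane with unit normal n̂ = (p₁ × p₂)/|p₁ × p₂|.
Here n̂_z ≈ -0.679; the vertex latitude is φ_max = arccos|n̂_z| ≈ 47.3°.
Check via Clairaut: cos φ_max = |cos φ₁| · sin C = cos(31.2°)·sin(52.5°) ≈ 0.679, again giving ≈ 47.3°.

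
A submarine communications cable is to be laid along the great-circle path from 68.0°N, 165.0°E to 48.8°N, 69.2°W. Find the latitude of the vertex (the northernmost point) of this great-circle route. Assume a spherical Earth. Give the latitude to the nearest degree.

≈ 76°N

The great circle lies in the plane with unit normal n̂ = (p₁ × p₂)/|p₁ × p₂|.
Here n̂_z ≈ +0.240; the vertex latitude is φ_max = arccos|n̂_z| ≈ 76.1°.
Check via Clairaut: cos φ_max = |cos φ₁| · sin C = cos(68.0°)·sin(39.9°) ≈ 0.240, again giving ≈ 76.1°.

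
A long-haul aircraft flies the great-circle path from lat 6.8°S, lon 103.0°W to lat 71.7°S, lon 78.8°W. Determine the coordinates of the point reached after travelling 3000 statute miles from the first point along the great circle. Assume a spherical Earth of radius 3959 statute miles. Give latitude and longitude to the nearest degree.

≈ lat 50°S, lon 94°W

Write both endpoints as unit vectors p₁, p₂ with components (cos φ cos λ, cos φ sin λ, sin φ).
The central angle between the endpoints is δ = arccos(p₁·p₂) ≈ 1.163 rad (66.6°). The total great-circle distance is δ·R ≈ 1.163 × 3959 ≈ 4603 mi, so the target fraction is f = 3000/4603 ≈ 0.652.
Interpolate at f ≈ 0.652 with slerp weights a = sin((1−f)δ)/sin δ ≈ 0.429, b = sin(fδ)/sin δ ≈ 0.749.
p = a·p₁ + b·p₂ ≈ (-0.050, -0.646, -0.762); φ = arcsin(p_z) ≈ -49.62°, λ = atan2(p_y, p_x) ≈ -94.45°.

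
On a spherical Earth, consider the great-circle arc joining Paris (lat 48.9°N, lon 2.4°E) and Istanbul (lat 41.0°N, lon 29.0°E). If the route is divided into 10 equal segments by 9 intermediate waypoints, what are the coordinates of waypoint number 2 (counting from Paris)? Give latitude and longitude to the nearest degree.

≈ lat 48°N, lon 8°E

The haversine formula gives a central angle δ ≈ 0.354 rad (20.3°) between the endpoints.
Interpolate at f = 2/10 with slerp weights a = sin((1−f)δ)/sin δ ≈ 0.806, b = sin(fδ)/sin δ ≈ 0.204.
p = a·p₁ + b·p₂ ≈ (0.664, 0.097, 0.741); φ = arcsin(p_z) ≈ 47.84°, λ = atan2(p_y, p_x) ≈ 8.30°.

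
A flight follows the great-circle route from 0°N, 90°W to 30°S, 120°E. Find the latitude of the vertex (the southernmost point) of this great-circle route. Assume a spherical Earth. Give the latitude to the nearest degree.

The great circle lies in the plane with unit normal n̂ = (p₁ × p₂)/|p₁ × p₂|.
Here n̂_z ≈ -0.655; the vertex latitude is φ_max = arccos|n̂_z| ≈ 49.1°.

≈ 49°S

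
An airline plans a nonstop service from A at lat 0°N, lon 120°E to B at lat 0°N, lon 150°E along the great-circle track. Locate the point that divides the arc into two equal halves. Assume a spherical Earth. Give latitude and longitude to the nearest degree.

The haversine formula gives a central angle δ ≈ 0.524 rad (30.0°) between the endpoints.
Interpolate at f = 1/2 with slerp weights a = sin((1−f)δ)/sin δ ≈ 0.518, b = sin(fδ)/sin δ ≈ 0.518.
p = a·p₁ + b·p₂ ≈ (-0.707, 0.707, 0.000); φ = arcsin(p_z) ≈ 0.00°, λ = atan2(p_y, p_x) ≈ 135.00°.

≈ lat 0°N, lon 135°E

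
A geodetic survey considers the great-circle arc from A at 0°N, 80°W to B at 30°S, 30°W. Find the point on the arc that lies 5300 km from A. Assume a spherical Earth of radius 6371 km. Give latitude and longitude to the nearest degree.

From cos δ = sin φ₁ sin φ₂ + cos φ₁ cos φ₂ cos Δλ, the central angle is δ ≈ 0.980 rad (56.2°). The total great-circle distance is δ·R ≈ 0.980 × 6371 ≈ 6246 km, so the target fraction is f = 5300/6246 ≈ 0.849.
Interpolate at f ≈ 0.849 with slerp weights a = sin((1−f)δ)/sin δ ≈ 0.178, b = sin(fδ)/sin δ ≈ 0.890.
p = a·p₁ + b·p₂ ≈ (0.698, -0.561, -0.445); φ = arcsin(p_z) ≈ -26.42°, λ = atan2(p_y, p_x) ≈ -38.76°.

≈ 26°S, 39°W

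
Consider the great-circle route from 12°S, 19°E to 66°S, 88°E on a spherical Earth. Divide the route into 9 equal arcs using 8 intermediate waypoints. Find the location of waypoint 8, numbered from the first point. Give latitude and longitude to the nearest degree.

≈ 63°S, 71°E

Convert each endpoint to a unit vector on the sphere (x = cos φ cos λ, y = cos φ sin λ, z = sin φ).
The central angle between the endpoints is δ = arccos(p₁·p₂) ≈ 1.232 rad (70.6°).
Interpolate at f = 8/9 with slerp weights a = sin((1−f)δ)/sin δ ≈ 0.145, b = sin(fδ)/sin δ ≈ 0.943.
p = a·p₁ + b·p₂ ≈ (0.147, 0.429, -0.891); φ = arcsin(p_z) ≈ -63.02°, λ = atan2(p_y, p_x) ≈ 71.07°.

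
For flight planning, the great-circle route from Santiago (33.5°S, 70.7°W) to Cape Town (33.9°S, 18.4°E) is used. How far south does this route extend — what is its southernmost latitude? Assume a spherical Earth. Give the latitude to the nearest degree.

The great circle lies in the plane with unit normal n̂ = (p₁ × p₂)/|p₁ × p₂|.
Here n̂_z ≈ +0.730; the vertex latitude is φ_max = arccos|n̂_z| ≈ 43.1°.
Check via Clairaut: cos φ_max = |cos φ₁| · sin C = cos(33.5°)·sin(118.9°) ≈ 0.730, again giving ≈ 43.1°.

≈ 43°S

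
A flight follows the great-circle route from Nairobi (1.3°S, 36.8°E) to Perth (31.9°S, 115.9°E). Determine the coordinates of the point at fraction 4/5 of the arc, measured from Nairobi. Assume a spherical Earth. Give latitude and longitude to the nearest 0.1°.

≈ 29.3°S, 97.5°E

The haversine formula gives a central angle δ ≈ 1.397 rad (80.1°) between the endpoints.
Interpolate at f = 4/5 with slerp weights a = sin((1−f)δ)/sin δ ≈ 0.280, b = sin(fδ)/sin δ ≈ 0.913.
p = a·p₁ + b·p₂ ≈ (-0.114, 0.865, -0.489); φ = arcsin(p_z) ≈ -29.26°, λ = atan2(p_y, p_x) ≈ 97.53°.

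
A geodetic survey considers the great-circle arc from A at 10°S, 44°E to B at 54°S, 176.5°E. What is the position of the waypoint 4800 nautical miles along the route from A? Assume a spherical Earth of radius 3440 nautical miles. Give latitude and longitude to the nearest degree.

≈ 64°S, 132°E

Write both endpoints as unit vectors p₁, p₂ with components (cos φ cos λ, cos φ sin λ, sin φ).
The central angle between the endpoints is δ = arccos(p₁·p₂) ≈ 1.824 rad (104.5°). The total great-circle distance is δ·R ≈ 1.824 × 3440 ≈ 6275 nmi, so the target fraction is f = 4800/6275 ≈ 0.765.
Interpolate at f ≈ 0.765 with slerp weights a = sin((1−f)δ)/sin δ ≈ 0.429, b = sin(fδ)/sin δ ≈ 1.017.
p = a·p₁ + b·p₂ ≈ (-0.293, 0.330, -0.897); φ = arcsin(p_z) ≈ -63.82°, λ = atan2(p_y, p_x) ≈ 131.53°.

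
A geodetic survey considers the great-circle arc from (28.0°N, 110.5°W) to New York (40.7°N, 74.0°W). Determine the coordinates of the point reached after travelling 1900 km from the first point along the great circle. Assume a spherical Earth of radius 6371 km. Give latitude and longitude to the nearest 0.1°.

From cos δ = sin φ₁ sin φ₂ + cos φ₁ cos φ₂ cos Δλ, the central angle is δ ≈ 0.566 rad (32.4°). The total great-circle distance is δ·R ≈ 0.566 × 6371 ≈ 3604 km, so the target fraction is f = 1900/3604 ≈ 0.527.
Interpolate at f ≈ 0.527 with slerp weights a = sin((1−f)δ)/sin δ ≈ 0.493, b = sin(fδ)/sin δ ≈ 0.548.
p = a·p₁ + b·p₂ ≈ (-0.038, -0.807, 0.589); φ = arcsin(p_z) ≈ 36.08°, λ = atan2(p_y, p_x) ≈ -92.69°.

≈ (36.1°N, 92.7°W)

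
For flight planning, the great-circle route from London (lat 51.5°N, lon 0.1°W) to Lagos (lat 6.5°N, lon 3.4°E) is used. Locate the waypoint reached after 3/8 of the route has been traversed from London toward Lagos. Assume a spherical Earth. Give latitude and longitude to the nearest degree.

From cos δ = sin φ₁ sin φ₂ + cos φ₁ cos φ₂ cos Δλ, the central angle is δ ≈ 0.787 rad (45.1°).
Interpolate at f = 3/8 with slerp weights a = sin((1−f)δ)/sin δ ≈ 0.667, b = sin(fδ)/sin δ ≈ 0.411.
p = a·p₁ + b·p₂ ≈ (0.822, 0.023, 0.568); φ = arcsin(p_z) ≈ 34.64°, λ = atan2(p_y, p_x) ≈ 1.63°.

≈ lat 35°N, lon 2°E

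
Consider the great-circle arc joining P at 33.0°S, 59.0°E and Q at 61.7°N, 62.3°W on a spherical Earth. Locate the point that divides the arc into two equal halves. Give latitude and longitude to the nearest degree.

≈ 25°N, 25°E

Write both endpoints as unit vectors p₁, p₂ with components (cos φ cos λ, cos φ sin λ, sin φ).
The central angle between the endpoints is δ = arccos(p₁·p₂) ≈ 2.327 rad (133.3°).
Interpolate at f = 1/2 with slerp weights a = sin((1−f)δ)/sin δ ≈ 1.262, b = sin(fδ)/sin δ ≈ 1.262.
p = a·p₁ + b·p₂ ≈ (0.823, 0.378, 0.424); φ = arcsin(p_z) ≈ 25.08°, λ = atan2(p_y, p_x) ≈ 24.63°.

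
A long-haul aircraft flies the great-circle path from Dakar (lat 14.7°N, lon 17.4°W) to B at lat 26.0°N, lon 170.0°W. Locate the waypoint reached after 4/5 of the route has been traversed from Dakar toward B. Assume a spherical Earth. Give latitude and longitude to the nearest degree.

≈ lat 46°N, lon 148°W

From cos δ = sin φ₁ sin φ₂ + cos φ₁ cos φ₂ cos Δλ, the central angle is δ ≈ 2.292 rad (131.3°).
Interpolate at f = 4/5 with slerp weights a = sin((1−f)δ)/sin δ ≈ 0.590, b = sin(fδ)/sin δ ≈ 1.286.
p = a·p₁ + b·p₂ ≈ (-0.594, -0.371, 0.713); φ = arcsin(p_z) ≈ 45.51°, λ = atan2(p_y, p_x) ≈ -148.01°.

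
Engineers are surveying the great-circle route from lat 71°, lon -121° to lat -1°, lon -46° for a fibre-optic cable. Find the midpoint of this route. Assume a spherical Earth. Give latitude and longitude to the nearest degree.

The haversine formula gives a central angle δ ≈ 1.503 rad (86.1°) between the endpoints.
Interpolate at f = 1/2 with slerp weights a = sin((1−f)δ)/sin δ ≈ 0.684, b = sin(fδ)/sin δ ≈ 0.684.
p = a·p₁ + b·p₂ ≈ (0.361, -0.683, 0.635); φ = arcsin(p_z) ≈ 39.43°, λ = atan2(p_y, p_x) ≈ -62.18°.

≈ lat 39°, lon -62°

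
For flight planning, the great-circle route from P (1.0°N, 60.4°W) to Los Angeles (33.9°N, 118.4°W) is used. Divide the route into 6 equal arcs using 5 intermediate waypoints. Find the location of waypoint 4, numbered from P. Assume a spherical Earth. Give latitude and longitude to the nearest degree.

≈ (25°N, 96°W)

The haversine formula gives a central angle δ ≈ 1.105 rad (63.3°) between the endpoints.
Interpolate at f = 4/6 with slerp weights a = sin((1−f)δ)/sin δ ≈ 0.403, b = sin(fδ)/sin δ ≈ 0.752.
p = a·p₁ + b·p₂ ≈ (-0.098, -0.899, 0.426); φ = arcsin(p_z) ≈ 25.24°, λ = atan2(p_y, p_x) ≈ -96.21°.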